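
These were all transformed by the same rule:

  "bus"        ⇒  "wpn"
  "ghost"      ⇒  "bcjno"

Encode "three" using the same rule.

Every letter moves 21 places later in the alphabet, wrapping around z→a.
For three: t+21=o, h+21=c, r+21=m, e+21=z, e+21=z.

ocmzz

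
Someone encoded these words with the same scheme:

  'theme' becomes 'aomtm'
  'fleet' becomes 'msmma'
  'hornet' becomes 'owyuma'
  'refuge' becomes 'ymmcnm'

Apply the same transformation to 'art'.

iya

The shift depends on letter class: consonant t→a is +7, but vowel e→m is +8. Two shifts are in play — +8 for a/e/i/o/u, +7 for every other letter.
On art: a(vowel)+8=i, r(cons)+7=y, t(cons)+7=a.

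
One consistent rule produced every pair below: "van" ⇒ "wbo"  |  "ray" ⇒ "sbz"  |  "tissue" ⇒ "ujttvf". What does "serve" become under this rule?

Compare letters: v→w is +1, a→b is +1, n→o is +1 — a constant shift. It's a constant shift of +1 (ROT1).
Applying it to serve: s+1=t, e+1=f, r+1=s, v+1=w, e+1=f.

tfswf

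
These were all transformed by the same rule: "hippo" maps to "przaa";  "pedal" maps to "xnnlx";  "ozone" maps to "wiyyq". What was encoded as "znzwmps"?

In hippo: h→p is +8, i→r is +9, p→z is +10, p→a is +11 — the shift increases by 1 each position. Letter i (0-indexed) is shifted by i+8, so successive shifts are 8, 9, 10, ….
Decoding znzwmps: z−8=r, n−9=e, z−10=p, w−11=l, m−12=a, p−13=c, s−14=e.

replace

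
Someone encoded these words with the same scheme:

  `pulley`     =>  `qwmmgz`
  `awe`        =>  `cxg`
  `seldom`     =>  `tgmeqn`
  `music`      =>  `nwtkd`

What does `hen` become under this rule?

igo

The shift depends on letter class: consonant p→q is +1, but vowel u→w is +2. The rule splits by letter class: vowels +2, consonants +1.
For hen: h(cons)+1=i, e(vowel)+2=g, n(cons)+1=o.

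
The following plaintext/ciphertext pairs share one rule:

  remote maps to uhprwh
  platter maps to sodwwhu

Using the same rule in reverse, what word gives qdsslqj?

napping

Each letter is shifted forward by 3 in the alphabet (a Caesar shift of +3).
Decoding qdsslqj: q−3=n, d−3=a, s−3=p, s−3=p, l−3=i, q−3=n, j−3=g.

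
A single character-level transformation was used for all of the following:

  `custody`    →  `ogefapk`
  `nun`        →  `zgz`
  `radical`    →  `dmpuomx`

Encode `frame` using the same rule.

rdmyq

Compare letters: c→o is +12, u→g is +12, s→e is +12 — a constant shift. Every letter moves 12 places later in the alphabet, wrapping around z→a.
Applying it to frame: f+12=r, r+12=d, a+12=m, m+12=y, e+12=q.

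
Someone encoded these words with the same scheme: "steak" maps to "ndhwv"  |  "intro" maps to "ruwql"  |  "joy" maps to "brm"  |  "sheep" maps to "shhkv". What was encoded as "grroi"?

The output letters match the input read backwards, each shifted +3: steak reversed is kaets. Read the word backwards and shift each letter +3.
Undoing it on grroi: shift back: g−3=d, r−3=o, r−3=o, o−3=l, i−3=f → doolf; then reverse → flood.

flood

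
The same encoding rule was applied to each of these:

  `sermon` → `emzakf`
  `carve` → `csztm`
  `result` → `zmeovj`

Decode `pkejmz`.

s(18)→e(4) and e(4)→m(12) fit y≡5x+18 (mod 26); the inverse of 5 mod 26 is 21. This is an affine cipher: with a=0,…,z=25, each position x becomes (5x+18) mod 26.
Undoing it on pkejmz: p(15)→21·(15−18)≡15=p; k(10)→21·(10−18)≡14=o; e(4)→21·(4−18)≡18=s; j(9)→21·(9−18)≡19=t; m(12)→21·(12−18)≡4=e; z(25)→21·(25−18)≡17=r (all mod 26).

poster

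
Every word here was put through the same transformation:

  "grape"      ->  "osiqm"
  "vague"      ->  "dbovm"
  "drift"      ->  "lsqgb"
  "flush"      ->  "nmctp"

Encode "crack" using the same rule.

ksids

A repeating key of period 2 is used — shifts +8, +1 over and over.
Applying it to crack: c+8=k, r+1=s, a+8=i, c+1=d, k+8=s.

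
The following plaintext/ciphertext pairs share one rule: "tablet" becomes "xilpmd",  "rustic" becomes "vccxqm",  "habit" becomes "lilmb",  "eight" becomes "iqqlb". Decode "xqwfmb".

Shifts by position in tablet: pos 0: t→x (+4), pos 1: a→i (+8), pos 2: b→l (+10), pos 3: l→p (+4), pos 4: e→m (+8), pos 5: t→d (+10) — repeating every 3. The shifts repeat in a cycle of length 3: positions 0,1,… shift by +4, +8, +10, then the pattern repeats.
Reversing it on xqwfmb: x−4=t, q−8=i, w−10=m, f−4=b, m−8=e, b−10=r.

timber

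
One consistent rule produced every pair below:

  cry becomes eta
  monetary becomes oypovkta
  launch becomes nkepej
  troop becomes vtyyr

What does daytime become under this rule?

The shift depends on letter class: consonant c→e is +2, but vowel o→y is +10. The rule splits by letter class: vowels +10, consonants +2.
Applying it to daytime: d(cons)+2=f, a(vowel)+10=k, y(cons)+2=a, t(cons)+2=v, i(vowel)+10=s, m(cons)+2=o, e(vowel)+10=o.

fkavsoo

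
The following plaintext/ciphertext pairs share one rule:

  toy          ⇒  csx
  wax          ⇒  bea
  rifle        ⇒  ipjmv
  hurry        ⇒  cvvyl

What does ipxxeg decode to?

The output letters match the input read backwards, each shifted +4: toy reversed is yot. Two steps: reverse the string, then apply a Caesar shift of +4.
Decoding ipxxeg: shift back: i−4=e, p−4=l, x−4=t, x−4=t, e−4=a, g−4=c → elttac; then reverse → cattle.

cattle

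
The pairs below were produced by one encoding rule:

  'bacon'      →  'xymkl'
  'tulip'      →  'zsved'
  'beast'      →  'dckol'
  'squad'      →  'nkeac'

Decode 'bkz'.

The output letters match the input read backwards, each shifted +10: bacon reversed is nocab. Two steps: reverse the string, then apply a Caesar shift of +10.
Decoding bkz: shift back: b−10=r, k−10=a, z−10=p → rap; then reverse → par.

par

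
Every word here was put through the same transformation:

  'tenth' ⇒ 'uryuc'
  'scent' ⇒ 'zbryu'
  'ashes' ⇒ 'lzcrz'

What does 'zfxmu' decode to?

Each letter's alphabet position (a=0..z=25) is mapped through 21·x+11 mod 26 — an affine cipher.
Decoding zfxmu: z(25)→5·(25−11)≡18=s; f(5)→5·(5−11)≡22=w; x(23)→5·(23−11)≡8=i; m(12)→5·(12−11)≡5=f; u(20)→5·(20−11)≡19=t (all mod 26).

swift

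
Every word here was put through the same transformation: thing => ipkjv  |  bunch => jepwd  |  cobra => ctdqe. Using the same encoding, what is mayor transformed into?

The output letters match the input read backwards, each shifted +2: thing reversed is gniht. Read the word backwards and shift each letter +2.
Applying it to mayor: reverse → royam; then shift: r+2=t, o+2=q, y+2=a, a+2=c, m+2=o.

tqaco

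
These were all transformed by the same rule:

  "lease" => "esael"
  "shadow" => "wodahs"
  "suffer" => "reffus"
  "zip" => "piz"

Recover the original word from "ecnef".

fence

The output letters match the input read backwards: lease reversed is esael. It's just the letters in reverse order.
Decoding ecnef: then reverse → fence.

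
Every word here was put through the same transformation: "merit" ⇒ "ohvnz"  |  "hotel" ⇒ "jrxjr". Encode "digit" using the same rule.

In merit: m→o is +2, e→h is +3, r→v is +4, i→n is +5 — the shift increases by 1 each position. Letter i (0-indexed) is shifted by i+2, so successive shifts are 2, 3, 4, ….
For digit: d+2=f, i+3=l, g+4=k, i+5=n, t+6=z.

flknz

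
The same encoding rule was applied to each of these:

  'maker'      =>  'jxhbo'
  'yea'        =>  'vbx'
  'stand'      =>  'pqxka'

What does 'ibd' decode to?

leg

Each letter is shifted forward by 23 in the alphabet (a Caesar shift of +23).
Decoding ibd: i−23=l, b−23=e, d−23=g.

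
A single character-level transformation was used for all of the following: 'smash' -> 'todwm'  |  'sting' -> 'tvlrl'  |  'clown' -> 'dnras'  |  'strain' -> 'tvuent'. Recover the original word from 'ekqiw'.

In smash: s→t is +1, m→o is +2, a→d is +3, s→w is +4 — the shift increases by 1 each position. The shift increases by 1 at each position, starting from +1: 1, 2, 3, ….
Decoding ekqiw: e−1=d, k−2=i, q−3=n, i−4=e, w−5=r.

diner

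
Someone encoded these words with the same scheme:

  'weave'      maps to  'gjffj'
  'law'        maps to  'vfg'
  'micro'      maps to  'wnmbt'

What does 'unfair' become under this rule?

The shift depends on letter class: consonant w→g is +10, but vowel e→j is +5. Two shifts are in play — +5 for a/e/i/o/u, +10 for every other letter.
On unfair: u(vowel)+5=z, n(cons)+10=x, f(cons)+10=p, a(vowel)+5=f, i(vowel)+5=n, r(cons)+10=b.

zxpfnb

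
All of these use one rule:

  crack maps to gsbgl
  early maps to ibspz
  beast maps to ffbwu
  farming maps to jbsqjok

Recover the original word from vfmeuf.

Shifts by position in crack: pos 0: c→g (+4), pos 1: r→s (+1), pos 2: a→b (+1), pos 3: c→g (+4), pos 4: k→l (+1) — repeating every 3. The shifts repeat in a cycle of length 3: positions 0,1,… shift by +4, +1, +1, then the pattern repeats.
Decoding vfmeuf: v−4=r, f−1=e, m−1=l, e−4=a, u−1=t, f−1=e.

relate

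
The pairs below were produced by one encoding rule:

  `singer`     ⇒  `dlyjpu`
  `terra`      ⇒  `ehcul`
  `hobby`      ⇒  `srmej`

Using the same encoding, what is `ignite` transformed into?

tjyleh

Shifts by position in singer: pos 0: s→d (+11), pos 1: i→l (+3), pos 2: n→y (+11), pos 3: g→j (+3) — repeating every 2. It's a Vigenère-style cipher with numeric key [11,3]: position i shifts by key[i mod 2].
On ignite: i+11=t, g+3=j, n+11=y, i+3=l, t+11=e, e+3=h.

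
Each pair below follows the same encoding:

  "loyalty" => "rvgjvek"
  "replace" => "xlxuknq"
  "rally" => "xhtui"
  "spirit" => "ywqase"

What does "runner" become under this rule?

In loyalty: l→r is +6, o→v is +7, y→g is +8, a→j is +9 — the shift increases by 1 each position. Each letter shifts forward by (position + 6), i.e. 6, 7, 8, … — the shift grows by one for each successive letter.
Applying it to runner: r+6=x, u+7=b, n+8=v, n+9=w, e+10=o, r+11=c.

xbvwoc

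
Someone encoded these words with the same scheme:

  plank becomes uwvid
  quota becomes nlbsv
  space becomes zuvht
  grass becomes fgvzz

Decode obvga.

p(15)→u(20) and l(11)→w(22) fit y≡19x+21 (mod 26); the inverse of 19 mod 26 is 11. This is an affine cipher: with a=0,…,z=25, each position x becomes (19x+21) mod 26.
Decoding obvga: o(14)→11·(14−21)≡1=b; b(1)→11·(1−21)≡14=o; v(21)→11·(21−21)≡0=a; g(6)→11·(6−21)≡17=r; a(0)→11·(0−21)≡3=d (all mod 26).

board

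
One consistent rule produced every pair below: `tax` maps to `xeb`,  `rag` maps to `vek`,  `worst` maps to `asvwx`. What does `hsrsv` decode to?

Compare letters: t→x is +4, a→e is +4, x→b is +4 — a constant shift. Every letter moves 4 places later in the alphabet, wrapping around z→a.
Reversing it on hsrsv: h−4=d, s−4=o, r−4=n, s−4=o, v−4=r.

donor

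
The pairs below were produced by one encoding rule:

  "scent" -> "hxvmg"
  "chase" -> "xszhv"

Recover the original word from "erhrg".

Each pair mirrors across the alphabet (s↔h, c↔x, e↔v): positions sum to 25. Each letter is replaced by its mirror in the alphabet: a↔z, b↔y, c↔x, and so on (the Atbash cipher).
Undoing it on erhrg: e↔v, r↔i, h↔s, r↔i, g↔t.

visit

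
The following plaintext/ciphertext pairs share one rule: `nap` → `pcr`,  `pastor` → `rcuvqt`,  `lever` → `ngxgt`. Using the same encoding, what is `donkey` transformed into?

fqpmga

Each letter is shifted forward by 2 in the alphabet (a Caesar shift of +2).
For donkey: d+2=f, o+2=q, n+2=p, k+2=m, e+2=g, y+2=a.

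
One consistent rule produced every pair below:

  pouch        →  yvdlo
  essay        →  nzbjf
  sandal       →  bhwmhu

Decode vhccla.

matter

Shifts by position in pouch: pos 0: p→y (+9), pos 1: o→v (+7), pos 2: u→d (+9), pos 3: c→l (+9), pos 4: h→o (+7) — repeating every 3. The shifts repeat in a cycle of length 3: positions 0,1,… shift by +9, +7, +9, then the pattern repeats.
Undoing it on vhccla: v−9=m, h−7=a, c−9=t, c−9=t, l−7=e, a−9=r.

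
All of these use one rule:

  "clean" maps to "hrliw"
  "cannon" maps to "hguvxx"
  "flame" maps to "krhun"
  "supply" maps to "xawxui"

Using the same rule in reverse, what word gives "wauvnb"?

runner

In clean: c→h is +5, l→r is +6, e→l is +7, a→i is +8 — the shift increases by 1 each position. Letter i (0-indexed) is shifted by i+5, so successive shifts are 5, 6, 7, ….
Decoding wauvnb: w−5=r, a−6=u, u−7=n, v−8=n, n−9=e, b−10=r.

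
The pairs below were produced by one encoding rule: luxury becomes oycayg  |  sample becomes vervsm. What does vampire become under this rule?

In luxury: l→o is +3, u→y is +4, x→c is +5, u→a is +6 — the shift increases by 1 each position. Each letter shifts forward by (position + 3), i.e. 3, 4, 5, … — the shift grows by one for each successive letter.
On vampire: v+3=y, a+4=e, m+5=r, p+6=v, i+7=p, r+8=z, e+9=n.

yervpzn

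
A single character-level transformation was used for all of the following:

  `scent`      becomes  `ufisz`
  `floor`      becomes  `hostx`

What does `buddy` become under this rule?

dxhie

In scent: s→u is +2, c→f is +3, e→i is +4, n→s is +5 — the shift increases by 1 each position. Letter i (0-indexed) is shifted by i+2, so successive shifts are 2, 3, 4, ….
Applying it to buddy: b+2=d, u+3=x, d+4=h, d+5=i, y+6=e.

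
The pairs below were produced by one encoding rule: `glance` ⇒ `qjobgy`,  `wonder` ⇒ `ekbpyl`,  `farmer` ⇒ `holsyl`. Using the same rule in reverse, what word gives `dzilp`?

g(6)→q(16) and l(11)→j(9) fit y≡9x+14 (mod 26); the inverse of 9 mod 26 is 3. Treating letters as 0–25, the rule is x ↦ 9x + 14 (mod 26).
Undoing it on dzilp: d(3)→3·(3−14)≡19=t; z(25)→3·(25−14)≡7=h; i(8)→3·(8−14)≡8=i; l(11)→3·(11−14)≡17=r; p(15)→3·(15−14)≡3=d (all mod 26).

third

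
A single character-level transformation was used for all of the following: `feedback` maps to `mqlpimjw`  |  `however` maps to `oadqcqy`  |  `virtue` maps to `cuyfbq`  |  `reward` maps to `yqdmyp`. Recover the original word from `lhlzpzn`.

evening

Shifts by position in feedback: pos 0: f→m (+7), pos 1: e→q (+12), pos 2: e→l (+7), pos 3: d→p (+12) — repeating every 2. It's a Vigenère-style cipher with numeric key [7,12]: position i shifts by key[i mod 2].
Decoding lhlzpzn: l−7=e, h−12=v, l−7=e, z−12=n, p−7=i, z−12=n, n−7=g.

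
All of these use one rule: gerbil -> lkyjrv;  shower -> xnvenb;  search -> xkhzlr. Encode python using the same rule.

In gerbil: g→l is +5, e→k is +6, r→y is +7, b→j is +8 — the shift increases by 1 each position. The shift increases by 1 at each position, starting from +5: 5, 6, 7, ….
Applying it to python: p+5=u, y+6=e, t+7=a, h+8=p, o+9=x, n+10=x.

ueapxx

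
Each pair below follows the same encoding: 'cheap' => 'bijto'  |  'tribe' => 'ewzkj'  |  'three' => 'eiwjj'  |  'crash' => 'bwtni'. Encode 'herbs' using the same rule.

ijwkn

c(2)→b(1) and h(7)→i(8) fit y≡17x+19 (mod 26); the inverse of 17 mod 26 is 23. Treating letters as 0–25, the rule is x ↦ 17x + 19 (mod 26).
On herbs: h(7)→17·7+19≡8=i; e(4)→17·4+19≡9=j; r(17)→17·17+19≡22=w; b(1)→17·1+19≡10=k; s(18)→17·18+19≡13=n (all mod 26).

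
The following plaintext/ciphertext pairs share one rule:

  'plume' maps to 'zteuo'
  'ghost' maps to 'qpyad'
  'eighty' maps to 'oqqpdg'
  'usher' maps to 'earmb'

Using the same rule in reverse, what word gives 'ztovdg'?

plenty

The shifts repeat in a cycle of length 2: positions 0,1,… shift by +10, +8, then the pattern repeats.
Decoding ztovdg: z−10=p, t−8=l, o−10=e, v−8=n, d−10=t, g−8=y.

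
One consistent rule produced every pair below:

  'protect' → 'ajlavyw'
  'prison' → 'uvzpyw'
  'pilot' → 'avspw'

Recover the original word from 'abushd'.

walnut

Read the word backwards and shift each letter +7.
Decoding abushd: shift back: a−7=t, b−7=u, u−7=n, s−7=l, h−7=a, d−7=w → tunlaw; then reverse → walnut.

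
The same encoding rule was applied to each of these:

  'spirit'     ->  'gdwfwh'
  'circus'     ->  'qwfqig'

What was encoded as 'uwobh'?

giant

Compare letters: s→g is +14, p→d is +14, i→w is +14 — a constant shift. It's a constant shift of +14 (ROT14).
Reversing it on uwobh: u−14=g, w−14=i, o−14=a, b−14=n, h−14=t.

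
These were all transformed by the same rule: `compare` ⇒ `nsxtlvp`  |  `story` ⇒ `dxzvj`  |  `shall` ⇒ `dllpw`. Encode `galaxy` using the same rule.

reweic

Shifts by position in compare: pos 0: c→n (+11), pos 1: o→s (+4), pos 2: m→x (+11), pos 3: p→t (+4) — repeating every 2. The shifts repeat in a cycle of length 2: positions 0,1,… shift by +11, +4, then the pattern repeats.
Applying it to galaxy: g+11=r, a+4=e, l+11=w, a+4=e, x+11=i, y+4=c.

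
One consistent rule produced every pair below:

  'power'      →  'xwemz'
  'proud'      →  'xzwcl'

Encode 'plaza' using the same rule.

xtihi

Every letter moves 8 places later in the alphabet, wrapping around z→a.
Applying it to plaza: p+8=x, l+8=t, a+8=i, z+8=h, a+8=i.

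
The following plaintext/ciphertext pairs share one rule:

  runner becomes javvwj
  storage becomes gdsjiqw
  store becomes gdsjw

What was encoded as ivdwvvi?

Each letter's alphabet position (a=0..z=25) is mapped through 23·x+8 mod 26 — an affine cipher.
Undoing it on ivdwvvi: i(8)→17·(8−8)≡0=a; v(21)→17·(21−8)≡13=n; d(3)→17·(3−8)≡19=t; w(22)→17·(22−8)≡4=e; v(21)→17·(21−8)≡13=n; v(21)→17·(21−8)≡13=n; i(8)→17·(8−8)≡0=a (all mod 26).

antenna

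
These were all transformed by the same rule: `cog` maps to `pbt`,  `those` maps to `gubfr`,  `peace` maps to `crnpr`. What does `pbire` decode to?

cover

This is a Caesar cipher with shift 13.
Reversing it on pbire: p−13=c, b−13=o, i−13=v, r−13=e, e−13=r.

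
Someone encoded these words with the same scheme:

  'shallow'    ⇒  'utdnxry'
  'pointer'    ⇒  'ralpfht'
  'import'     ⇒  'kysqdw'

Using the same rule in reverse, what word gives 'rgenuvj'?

Shifts by position in shallow: pos 0: s→u (+2), pos 1: h→t (+12), pos 2: a→d (+3), pos 3: l→n (+2), pos 4: l→x (+12), pos 5: o→r (+3) — repeating every 3. A repeating key of period 3 is used — shifts +2, +12, +3 over and over.
Undoing it on rgenuvj: r−2=p, g−12=u, e−3=b, n−2=l, u−12=i, v−3=s, j−2=h.

publish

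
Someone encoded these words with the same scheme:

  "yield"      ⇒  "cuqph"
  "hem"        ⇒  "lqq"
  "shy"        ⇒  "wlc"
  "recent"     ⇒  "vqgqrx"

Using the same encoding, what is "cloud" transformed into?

Two shifts are in play — +12 for a/e/i/o/u, +4 for every other letter.
For cloud: c(cons)+4=g, l(cons)+4=p, o(vowel)+12=a, u(vowel)+12=g, d(cons)+4=h.

gpagh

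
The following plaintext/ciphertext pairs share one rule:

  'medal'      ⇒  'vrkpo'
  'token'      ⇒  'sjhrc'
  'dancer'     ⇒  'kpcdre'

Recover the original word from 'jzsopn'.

outlaw

Treating letters as 0–25, the rule is x ↦ 7x + 15 (mod 26).
Reversing it on jzsopn: j(9)→15·(9−15)≡14=o; z(25)→15·(25−15)≡20=u; s(18)→15·(18−15)≡19=t; o(14)→15·(14−15)≡11=l; p(15)→15·(15−15)≡0=a; n(13)→15·(13−15)≡22=w (all mod 26).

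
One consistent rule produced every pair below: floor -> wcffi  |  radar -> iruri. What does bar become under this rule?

Compare letters: f→w is +17, l→c is +17, o→f is +17 — a constant shift. Every letter moves 17 places later in the alphabet, wrapping around z→a.
On bar: b+17=s, a+17=r, r+17=i.

sri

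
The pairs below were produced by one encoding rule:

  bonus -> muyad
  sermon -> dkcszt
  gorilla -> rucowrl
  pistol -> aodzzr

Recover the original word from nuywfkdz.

conquest

The shifts repeat in a cycle of length 2: positions 0,1,… shift by +11, +6, then the pattern repeats.
Decoding nuywfkdz: n−11=c, u−6=o, y−11=n, w−6=q, f−11=u, k−6=e, d−11=s, z−6=t.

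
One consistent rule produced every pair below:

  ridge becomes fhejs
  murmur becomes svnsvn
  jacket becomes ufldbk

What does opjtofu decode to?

tension

The output letters match the input read backwards, each shifted +1: ridge reversed is egdir. The word is reversed, then every letter is shifted forward by 1.
Undoing it on opjtofu: shift back: o−1=n, p−1=o, j−1=i, t−1=s, o−1=n, f−1=e, u−1=t → noisnet; then reverse → tension.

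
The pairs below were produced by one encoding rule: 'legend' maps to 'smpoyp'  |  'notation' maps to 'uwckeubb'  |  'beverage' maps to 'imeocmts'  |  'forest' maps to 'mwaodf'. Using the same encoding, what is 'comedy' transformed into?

In legend: l→s is +7, e→m is +8, g→p is +9, e→o is +10 — the shift increases by 1 each position. The shift increases by 1 at each position, starting from +7: 7, 8, 9, ….
For comedy: c+7=j, o+8=w, m+9=v, e+10=o, d+11=o, y+12=k.

jwvook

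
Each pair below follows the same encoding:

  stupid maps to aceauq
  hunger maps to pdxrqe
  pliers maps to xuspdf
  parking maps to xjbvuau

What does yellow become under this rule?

gnvwaj

In stupid: s→a is +8, t→c is +9, u→e is +10, p→a is +11 — the shift increases by 1 each position. The shift increases by 1 at each position, starting from +8: 8, 9, 10, ….
For yellow: y+8=g, e+9=n, l+10=v, l+11=w, o+12=a, w+13=j.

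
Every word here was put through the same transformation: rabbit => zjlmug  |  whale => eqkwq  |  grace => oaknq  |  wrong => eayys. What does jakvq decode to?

In rabbit: r→z is +8, a→j is +9, b→l is +10, b→m is +11 — the shift increases by 1 each position. Letter i (0-indexed) is shifted by i+8, so successive shifts are 8, 9, 10, ….
Undoing it on jakvq: j−8=b, a−9=r, k−10=a, v−11=k, q−12=e.

brake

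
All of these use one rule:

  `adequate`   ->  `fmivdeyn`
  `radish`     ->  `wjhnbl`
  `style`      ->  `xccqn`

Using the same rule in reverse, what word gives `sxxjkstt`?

Shifts by position in adequate: pos 0: a→f (+5), pos 1: d→m (+9), pos 2: e→i (+4), pos 3: q→v (+5), pos 4: u→d (+9), pos 5: a→e (+4) — repeating every 3. A repeating key of period 3 is used — shifts +5, +9, +4 over and over.
Reversing it on sxxjkstt: s−5=n, x−9=o, x−4=t, j−5=e, k−9=b, s−4=o, t−5=o, t−9=k.

notebook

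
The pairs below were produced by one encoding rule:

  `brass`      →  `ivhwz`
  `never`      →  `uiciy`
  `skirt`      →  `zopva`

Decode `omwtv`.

hippo

Shifts by position in brass: pos 0: b→i (+7), pos 1: r→v (+4), pos 2: a→h (+7), pos 3: s→w (+4) — repeating every 2. The shifts repeat in a cycle of length 2: positions 0,1,… shift by +7, +4, then the pattern repeats.
Decoding omwtv: o−7=h, m−4=i, w−7=p, t−4=p, v−7=o.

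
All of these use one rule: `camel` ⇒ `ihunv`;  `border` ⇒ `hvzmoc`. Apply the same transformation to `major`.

In camel: c→i is +6, a→h is +7, m→u is +8, e→n is +9 — the shift increases by 1 each position. The shift increases by 1 at each position, starting from +6: 6, 7, 8, ….
On major: m+6=s, a+7=h, j+8=r, o+9=x, r+10=b.

shrxb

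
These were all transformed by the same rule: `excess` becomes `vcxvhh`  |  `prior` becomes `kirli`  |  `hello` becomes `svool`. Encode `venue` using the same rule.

evmfv

Letters are reflected about the middle of the alphabet (position → 25−position): Atbash.
Applying it to venue: v↔e, e↔v, n↔m, u↔f, e↔v.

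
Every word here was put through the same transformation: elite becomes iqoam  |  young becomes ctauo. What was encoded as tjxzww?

person

The shift increases by 1 at each position, starting from +4: 4, 5, 6, ….
Undoing it on tjxzww: t−4=p, j−5=e, x−6=r, z−7=s, w−8=o, w−9=n.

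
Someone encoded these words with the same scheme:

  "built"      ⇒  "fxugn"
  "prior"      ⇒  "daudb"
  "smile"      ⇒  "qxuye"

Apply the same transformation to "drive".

qhudp

Read the word backwards and shift each letter +12.
On drive: reverse → evird; then shift: e+12=q, v+12=h, i+12=u, r+12=d, d+12=p.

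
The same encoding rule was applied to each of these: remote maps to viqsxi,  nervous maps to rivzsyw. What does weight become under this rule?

aimklx

Compare letters: r→v is +4, e→i is +4, m→q is +4 — a constant shift. Each letter is shifted forward by 4 in the alphabet (a Caesar shift of +4).
On weight: w+4=a, e+4=i, i+4=m, g+4=k, h+4=l, t+4=x.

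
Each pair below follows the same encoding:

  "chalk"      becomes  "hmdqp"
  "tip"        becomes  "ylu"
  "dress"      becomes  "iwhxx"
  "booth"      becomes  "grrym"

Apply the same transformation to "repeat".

The shift depends on letter class: consonant c→h is +5, but vowel a→d is +3. Two shifts are in play — +3 for a/e/i/o/u, +5 for every other letter.
On repeat: r(cons)+5=w, e(vowel)+3=h, p(cons)+5=u, e(vowel)+3=h, a(vowel)+3=d, t(cons)+5=y.

whuhdy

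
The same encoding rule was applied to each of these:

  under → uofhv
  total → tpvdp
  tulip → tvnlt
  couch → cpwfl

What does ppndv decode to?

polar

In under: u→u is +0, n→o is +1, d→f is +2, e→h is +3 — the shift increases by 1 each position. The shift increases by 1 at each position, starting from +0: 0, 1, 2, ….
Decoding ppndv: p−0=p, p−1=o, n−2=l, d−3=a, v−4=r.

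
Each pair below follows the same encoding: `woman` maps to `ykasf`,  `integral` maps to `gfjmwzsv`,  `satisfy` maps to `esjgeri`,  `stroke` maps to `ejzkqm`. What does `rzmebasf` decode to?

freshman

Each letter's alphabet position (a=0..z=25) is mapped through 5·x+18 mod 26 — an affine cipher.
Decoding rzmebasf: r(17)→21·(17−18)≡5=f; z(25)→21·(25−18)≡17=r; m(12)→21·(12−18)≡4=e; e(4)→21·(4−18)≡18=s; b(1)→21·(1−18)≡7=h; a(0)→21·(0−18)≡12=m; s(18)→21·(18−18)≡0=a; f(5)→21·(5−18)≡13=n (all mod 26).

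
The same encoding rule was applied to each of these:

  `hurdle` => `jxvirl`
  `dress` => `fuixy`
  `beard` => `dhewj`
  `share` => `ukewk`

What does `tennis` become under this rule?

In hurdle: h→j is +2, u→x is +3, r→v is +4, d→i is +5 — the shift increases by 1 each position. Letter i (0-indexed) is shifted by i+2, so successive shifts are 2, 3, 4, ….
On tennis: t+2=v, e+3=h, n+4=r, n+5=s, i+6=o, s+7=z.

vhrsoz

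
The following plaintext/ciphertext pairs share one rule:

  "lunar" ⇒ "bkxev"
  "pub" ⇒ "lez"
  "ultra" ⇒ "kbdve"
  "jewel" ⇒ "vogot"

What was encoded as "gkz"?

The output letters match the input read backwards, each shifted +10: lunar reversed is ranul. Two steps: reverse the string, then apply a Caesar shift of +10.
Undoing it on gkz: shift back: g−10=w, k−10=a, z−10=p → wap; then reverse → paw.

paw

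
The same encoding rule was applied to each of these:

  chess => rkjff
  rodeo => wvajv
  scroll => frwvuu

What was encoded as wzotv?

c(2)→r(17) and h(7)→k(10) fit y≡9x+25 (mod 26); the inverse of 9 mod 26 is 3. This is an affine cipher: with a=0,…,z=25, each position x becomes (9x+25) mod 26.
Decoding wzotv: w(22)→3·(22−25)≡17=r; z(25)→3·(25−25)≡0=a; o(14)→3·(14−25)≡19=t; t(19)→3·(19−25)≡8=i; v(21)→3·(21−25)≡14=o (all mod 26).

ratio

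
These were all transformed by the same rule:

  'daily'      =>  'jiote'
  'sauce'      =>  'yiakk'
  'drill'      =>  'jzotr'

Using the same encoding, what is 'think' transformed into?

zpovq

The shifts repeat in a cycle of length 2: positions 0,1,… shift by +6, +8, then the pattern repeats.
For think: t+6=z, h+8=p, i+6=o, n+8=v, k+6=q.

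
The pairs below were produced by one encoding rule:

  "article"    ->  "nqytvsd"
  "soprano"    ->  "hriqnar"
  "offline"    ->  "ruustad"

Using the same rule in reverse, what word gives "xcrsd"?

whole

Treating letters as 0–25, the rule is x ↦ 17x + 13 (mod 26).
Reversing it on xcrsd: x(23)→23·(23−13)≡22=w; c(2)→23·(2−13)≡7=h; r(17)→23·(17−13)≡14=o; s(18)→23·(18−13)≡11=l; d(3)→23·(3−13)≡4=e (all mod 26).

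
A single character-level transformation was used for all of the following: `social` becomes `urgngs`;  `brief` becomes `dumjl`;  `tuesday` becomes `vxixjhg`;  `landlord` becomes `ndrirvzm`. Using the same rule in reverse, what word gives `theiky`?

reader

In social: s→u is +2, o→r is +3, c→g is +4, i→n is +5 — the shift increases by 1 each position. Letter i (0-indexed) is shifted by i+2, so successive shifts are 2, 3, 4, ….
Undoing it on theiky: t−2=r, h−3=e, e−4=a, i−5=d, k−6=e, y−7=r.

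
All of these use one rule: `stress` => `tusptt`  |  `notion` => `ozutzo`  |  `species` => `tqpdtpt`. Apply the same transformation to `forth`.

The rule splits by letter class: vowels +11, consonants +1.
Applying it to forth: f(cons)+1=g, o(vowel)+11=z, r(cons)+1=s, t(cons)+1=u, h(cons)+1=i.

gzsui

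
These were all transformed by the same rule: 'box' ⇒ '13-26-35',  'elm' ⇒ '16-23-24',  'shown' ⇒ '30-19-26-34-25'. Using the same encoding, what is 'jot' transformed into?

b is letter #2 and maps to 13: an offset of 11. Letters become their 1-based position plus 11 (so a→12, b→13, …).
For jot: j=10→21, o=15→26, t=20→31.

21-26-31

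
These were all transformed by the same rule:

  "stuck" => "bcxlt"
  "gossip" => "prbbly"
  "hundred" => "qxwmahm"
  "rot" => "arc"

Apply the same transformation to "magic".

vdpll

The shift depends on letter class: consonant s→b is +9, but vowel u→x is +3. The rule splits by letter class: vowels +3, consonants +9.
For magic: m(cons)+9=v, a(vowel)+3=d, g(cons)+9=p, i(vowel)+3=l, c(cons)+9=l.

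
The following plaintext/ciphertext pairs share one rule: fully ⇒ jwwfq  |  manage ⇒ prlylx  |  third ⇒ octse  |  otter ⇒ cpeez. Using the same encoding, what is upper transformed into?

The output letters match the input read backwards, each shifted +11: fully reversed is ylluf. Two steps: reverse the string, then apply a Caesar shift of +11.
For upper: reverse → reppu; then shift: r+11=c, e+11=p, p+11=a, p+11=a, u+11=f.

cpaaf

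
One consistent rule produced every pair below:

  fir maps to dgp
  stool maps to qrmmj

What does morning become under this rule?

kmplgle

Each letter is shifted forward by 24 in the alphabet (a Caesar shift of +24).
For morning: m+24=k, o+24=m, r+24=p, n+24=l, i+24=g, n+24=l, g+24=e.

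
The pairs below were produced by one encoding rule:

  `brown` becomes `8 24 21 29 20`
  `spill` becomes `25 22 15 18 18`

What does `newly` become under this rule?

20 11 29 18 31

b is letter #2 and maps to 8: an offset of 6. Letters become their 1-based position plus 6 (so a→7, b→8, …).
On newly: n=14→20, e=5→11, w=23→29, l=12→18, y=25→31.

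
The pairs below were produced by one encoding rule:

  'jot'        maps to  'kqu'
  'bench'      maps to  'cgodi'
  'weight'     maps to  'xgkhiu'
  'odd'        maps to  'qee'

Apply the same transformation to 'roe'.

sqg

The shift depends on letter class: consonant j→k is +1, but vowel o→q is +2. Two shifts are in play — +2 for a/e/i/o/u, +1 for every other letter.
For roe: r(cons)+1=s, o(vowel)+2=q, e(vowel)+2=g.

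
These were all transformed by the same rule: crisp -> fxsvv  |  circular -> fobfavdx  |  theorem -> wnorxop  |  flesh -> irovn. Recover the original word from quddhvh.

The shifts repeat in a cycle of length 3: positions 0,1,… shift by +3, +6, +10, then the pattern repeats.
Reversing it on quddhvh: q−3=n, u−6=o, d−10=t, d−3=a, h−6=b, v−10=l, h−3=e.

notable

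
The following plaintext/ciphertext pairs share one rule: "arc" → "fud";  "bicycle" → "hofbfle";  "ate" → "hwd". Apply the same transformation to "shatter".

uhwwdkv

The output letters match the input read backwards, each shifted +3: arc reversed is cra. Read the word backwards and shift each letter +3.
On shatter: reverse → rettahs; then shift: r+3=u, e+3=h, t+3=w, t+3=w, a+3=d, h+3=k, s+3=v.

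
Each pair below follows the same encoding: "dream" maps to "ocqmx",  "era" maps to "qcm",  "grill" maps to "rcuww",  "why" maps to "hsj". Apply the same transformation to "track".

ecmnv

The shift depends on letter class: consonant d→o is +11, but vowel e→q is +12. Two shifts are in play — +12 for a/e/i/o/u, +11 for every other letter.
On track: t(cons)+11=e, r(cons)+11=c, a(vowel)+12=m, c(cons)+11=n, k(cons)+11=v.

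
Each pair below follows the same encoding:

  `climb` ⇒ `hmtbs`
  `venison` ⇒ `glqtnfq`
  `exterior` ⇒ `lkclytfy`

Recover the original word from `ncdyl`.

c(2)→h(7) and l(11)→m(12) fit y≡15x+3 (mod 26); the inverse of 15 mod 26 is 7. Treating letters as 0–25, the rule is x ↦ 15x + 3 (mod 26).
Reversing it on ncdyl: n(13)→7·(13−3)≡18=s; c(2)→7·(2−3)≡19=t; d(3)→7·(3−3)≡0=a; y(24)→7·(24−3)≡17=r; l(11)→7·(11−3)≡4=e (all mod 26).

stare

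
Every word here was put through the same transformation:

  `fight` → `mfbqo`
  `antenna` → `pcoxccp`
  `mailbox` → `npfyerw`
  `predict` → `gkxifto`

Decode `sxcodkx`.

f(5)→m(12) and i(8)→f(5) fit y≡15x+15 (mod 26); the inverse of 15 mod 26 is 7. This is an affine cipher: with a=0,…,z=25, each position x becomes (15x+15) mod 26.
Decoding sxcodkx: s(18)→7·(18−15)≡21=v; x(23)→7·(23−15)≡4=e; c(2)→7·(2−15)≡13=n; o(14)→7·(14−15)≡19=t; d(3)→7·(3−15)≡20=u; k(10)→7·(10−15)≡17=r; x(23)→7·(23−15)≡4=e (all mod 26).

venture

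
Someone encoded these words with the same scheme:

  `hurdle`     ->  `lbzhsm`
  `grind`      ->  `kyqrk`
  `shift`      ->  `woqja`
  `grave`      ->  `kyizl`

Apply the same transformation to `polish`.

Shifts by position in hurdle: pos 0: h→l (+4), pos 1: u→b (+7), pos 2: r→z (+8), pos 3: d→h (+4), pos 4: l→s (+7), pos 5: e→m (+8) — repeating every 3. A repeating key of period 3 is used — shifts +4, +7, +8 over and over.
On polish: p+4=t, o+7=v, l+8=t, i+4=m, s+7=z, h+8=p.

tvtmzp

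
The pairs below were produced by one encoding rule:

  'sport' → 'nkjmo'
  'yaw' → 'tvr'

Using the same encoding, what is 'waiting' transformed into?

Compare letters: s→n is +21, p→k is +21, o→j is +21 — a constant shift. It's a constant shift of +21 (ROT21).
On waiting: w+21=r, a+21=v, i+21=d, t+21=o, i+21=d, n+21=i, g+21=b.

rvdodib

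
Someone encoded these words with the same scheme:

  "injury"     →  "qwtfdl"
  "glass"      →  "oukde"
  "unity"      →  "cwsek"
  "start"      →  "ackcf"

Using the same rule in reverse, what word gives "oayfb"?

The shift increases by 1 at each position, starting from +8: 8, 9, 10, ….
Undoing it on oayfb: o−8=g, a−9=r, y−10=o, f−11=u, b−12=p.

group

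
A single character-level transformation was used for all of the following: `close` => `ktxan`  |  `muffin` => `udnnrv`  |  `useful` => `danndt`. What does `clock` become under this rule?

ktxks

The shift depends on letter class: consonant c→k is +8, but vowel o→x is +9. Two shifts are in play — +9 for a/e/i/o/u, +8 for every other letter.
Applying it to clock: c(cons)+8=k, l(cons)+8=t, o(vowel)+9=x, c(cons)+8=k, k(cons)+8=s.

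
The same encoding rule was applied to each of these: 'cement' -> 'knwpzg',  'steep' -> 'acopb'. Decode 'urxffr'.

minute

In cement: c→k is +8, e→n is +9, m→w is +10, e→p is +11 — the shift increases by 1 each position. Letter i (0-indexed) is shifted by i+8, so successive shifts are 8, 9, 10, ….
Undoing it on urxffr: u−8=m, r−9=i, x−10=n, f−11=u, f−12=t, r−13=e.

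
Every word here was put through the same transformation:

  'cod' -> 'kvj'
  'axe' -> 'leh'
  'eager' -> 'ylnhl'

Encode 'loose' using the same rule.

The output letters match the input read backwards, each shifted +7: cod reversed is doc. Two steps: reverse the string, then apply a Caesar shift of +7.
Applying it to loose: reverse → esool; then shift: e+7=l, s+7=z, o+7=v, o+7=v, l+7=s.

lzvvs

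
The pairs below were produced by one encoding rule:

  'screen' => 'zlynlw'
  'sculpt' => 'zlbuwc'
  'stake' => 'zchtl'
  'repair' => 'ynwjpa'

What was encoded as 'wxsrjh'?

policy

Shifts by position in screen: pos 0: s→z (+7), pos 1: c→l (+9), pos 2: r→y (+7), pos 3: e→n (+9) — repeating every 2. The shifts repeat in a cycle of length 2: positions 0,1,… shift by +7, +9, then the pattern repeats.
Undoing it on wxsrjh: w−7=p, x−9=o, s−7=l, r−9=i, j−7=c, h−9=y.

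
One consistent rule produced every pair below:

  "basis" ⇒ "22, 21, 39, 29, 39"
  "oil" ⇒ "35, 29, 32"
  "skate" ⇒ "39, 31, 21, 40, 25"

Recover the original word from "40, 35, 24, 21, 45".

today

b is letter #2 and maps to 22: an offset of 20. The number is (letter's place in the alphabet, a=1) + 20.
Undoing it on 40, 35, 24, 21, 45: 40→(40−20)÷1=20=t, 35→(35−20)÷1=15=o, 24→(24−20)÷1=4=d, 21→(21−20)÷1=1=a, 45→(45−20)÷1=25=y.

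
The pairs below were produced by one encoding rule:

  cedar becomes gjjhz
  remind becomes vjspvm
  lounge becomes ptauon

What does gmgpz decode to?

chair

Letter i (0-indexed) is shifted by i+4, so successive shifts are 4, 5, 6, ….
Undoing it on gmgpz: g−4=c, m−5=h, g−6=a, p−7=i, z−8=r.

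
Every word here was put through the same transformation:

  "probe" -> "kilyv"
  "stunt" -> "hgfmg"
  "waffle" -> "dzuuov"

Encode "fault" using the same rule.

uzfog

Each pair mirrors across the alphabet (p↔k, r↔i, o↔l): positions sum to 25. Each letter is replaced by its mirror in the alphabet: a↔z, b↔y, c↔x, and so on (the Atbash cipher).
On fault: f↔u, a↔z, u↔f, l↔o, t↔g.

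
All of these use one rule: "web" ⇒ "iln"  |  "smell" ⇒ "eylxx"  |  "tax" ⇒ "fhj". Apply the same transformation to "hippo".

The rule splits by letter class: vowels +7, consonants +12.
On hippo: h(cons)+12=t, i(vowel)+7=p, p(cons)+12=b, p(cons)+12=b, o(vowel)+7=v.

tpbbv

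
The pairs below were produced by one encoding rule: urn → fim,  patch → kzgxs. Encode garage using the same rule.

tziztv

Each pair mirrors across the alphabet (u↔f, r↔i, n↔m): positions sum to 25. This is the alphabet-reversal cipher (Atbash): a becomes z, b becomes y, etc.
For garage: g↔t, a↔z, r↔i, a↔z, g↔t, e↔v.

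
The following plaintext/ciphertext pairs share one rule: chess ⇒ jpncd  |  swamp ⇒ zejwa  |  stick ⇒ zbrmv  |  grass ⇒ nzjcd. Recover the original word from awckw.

total

In chess: c→j is +7, h→p is +8, e→n is +9, s→c is +10 — the shift increases by 1 each position. Each letter shifts forward by (position + 7), i.e. 7, 8, 9, … — the shift grows by one for each successive letter.
Decoding awckw: a−7=t, w−8=o, c−9=t, k−10=a, w−11=l.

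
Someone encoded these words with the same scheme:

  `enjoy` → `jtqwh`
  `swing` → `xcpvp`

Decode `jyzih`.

essay

In enjoy: e→j is +5, n→t is +6, j→q is +7, o→w is +8 — the shift increases by 1 each position. Each letter shifts forward by (position + 5), i.e. 5, 6, 7, … — the shift grows by one for each successive letter.
Reversing it on jyzih: j−5=e, y−6=s, z−7=s, i−8=a, h−9=y.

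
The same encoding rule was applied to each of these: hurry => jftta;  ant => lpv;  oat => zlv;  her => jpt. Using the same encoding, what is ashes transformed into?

The shift depends on letter class: consonant h→j is +2, but vowel u→f is +11. Two shifts are in play — +11 for a/e/i/o/u, +2 for every other letter.
For ashes: a(vowel)+11=l, s(cons)+2=u, h(cons)+2=j, e(vowel)+11=p, s(cons)+2=u.

lujpu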